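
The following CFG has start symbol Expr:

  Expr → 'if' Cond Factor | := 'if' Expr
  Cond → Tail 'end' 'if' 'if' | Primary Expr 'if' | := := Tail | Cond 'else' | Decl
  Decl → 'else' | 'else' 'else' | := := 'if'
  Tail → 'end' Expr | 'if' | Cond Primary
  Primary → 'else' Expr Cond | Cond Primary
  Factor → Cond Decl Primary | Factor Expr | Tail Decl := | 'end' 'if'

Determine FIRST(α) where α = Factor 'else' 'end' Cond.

Add FIRST(Factor) = { 'else', 'end', 'if', := }; Factor is not nullable, stop.

{ 'else', 'end', 'if', := }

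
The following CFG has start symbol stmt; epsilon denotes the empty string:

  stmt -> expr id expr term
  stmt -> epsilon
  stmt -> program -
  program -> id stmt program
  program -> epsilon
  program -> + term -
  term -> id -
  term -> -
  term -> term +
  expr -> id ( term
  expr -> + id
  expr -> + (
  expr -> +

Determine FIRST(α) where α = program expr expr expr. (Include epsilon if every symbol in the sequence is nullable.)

Add FIRST(program)\{epsilon} = { +, id }; program is nullable, continue.
Add FIRST(expr) = { +, id }; expr is not nullable, stop.

{ +, id }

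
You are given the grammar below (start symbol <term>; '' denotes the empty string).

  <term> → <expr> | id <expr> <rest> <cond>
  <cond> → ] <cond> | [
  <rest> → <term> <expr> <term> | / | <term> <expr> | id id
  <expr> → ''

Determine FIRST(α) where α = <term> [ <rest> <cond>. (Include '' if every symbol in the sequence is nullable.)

{ [, id }

Add FIRST(<term>)\{''} = { id }; <term> is nullable, continue.
[ is a terminal; add {[} and stop.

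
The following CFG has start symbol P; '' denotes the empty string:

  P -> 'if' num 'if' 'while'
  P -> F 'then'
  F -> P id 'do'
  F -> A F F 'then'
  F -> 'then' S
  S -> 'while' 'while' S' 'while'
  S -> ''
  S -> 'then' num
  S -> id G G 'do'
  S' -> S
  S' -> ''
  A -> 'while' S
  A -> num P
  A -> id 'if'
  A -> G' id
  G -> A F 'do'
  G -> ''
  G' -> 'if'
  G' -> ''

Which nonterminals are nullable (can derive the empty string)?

{ G, G', S, S' }

Directly nullable (have an ''-production): S, S', G, G'.
No other nonterminal has a production whose RHS symbols are all nullable.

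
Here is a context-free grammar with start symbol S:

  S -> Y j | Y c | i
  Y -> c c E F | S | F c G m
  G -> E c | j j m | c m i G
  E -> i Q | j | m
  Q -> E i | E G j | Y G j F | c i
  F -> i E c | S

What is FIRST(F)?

{ c, i }

F -> i E c contributes {i}.
From F -> S: add FIRST(S) = { c, i }.
Union: FIRST(F) = { c, i }.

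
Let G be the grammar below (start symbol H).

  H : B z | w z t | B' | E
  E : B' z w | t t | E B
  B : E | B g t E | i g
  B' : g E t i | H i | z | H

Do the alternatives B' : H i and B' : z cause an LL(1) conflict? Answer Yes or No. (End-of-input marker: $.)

FIRST(H i) = { g, i, t, w, z } and FIRST(z) = { z }.
Both contain z, so the two alternatives are not disjoint — LL(1) conflict.

Yes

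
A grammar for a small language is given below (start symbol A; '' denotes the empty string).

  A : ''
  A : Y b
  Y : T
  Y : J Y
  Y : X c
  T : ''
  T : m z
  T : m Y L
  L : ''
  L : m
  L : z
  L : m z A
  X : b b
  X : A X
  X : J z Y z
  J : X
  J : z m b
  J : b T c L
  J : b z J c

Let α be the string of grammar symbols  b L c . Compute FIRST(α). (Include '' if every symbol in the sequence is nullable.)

{ b }

b is a terminal; add {b} and stop.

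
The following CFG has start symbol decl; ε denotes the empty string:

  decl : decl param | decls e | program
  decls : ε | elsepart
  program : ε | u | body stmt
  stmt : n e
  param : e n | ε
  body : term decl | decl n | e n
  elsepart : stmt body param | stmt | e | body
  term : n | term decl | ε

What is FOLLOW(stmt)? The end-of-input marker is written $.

In program : body stmt: stmt is at the end, add FOLLOW(program) = { $, e, n, u }.
In elsepart : stmt body param: add FIRST(body param)\{ε} = { e, n, u }.
  Since body param is nullable, also add FOLLOW(elsepart) = { e }.
In elsepart : stmt: stmt is at the end, add FOLLOW(elsepart) = { e }.
Union: FOLLOW(stmt) = { $, e, n, u }.

{ $, e, n, u }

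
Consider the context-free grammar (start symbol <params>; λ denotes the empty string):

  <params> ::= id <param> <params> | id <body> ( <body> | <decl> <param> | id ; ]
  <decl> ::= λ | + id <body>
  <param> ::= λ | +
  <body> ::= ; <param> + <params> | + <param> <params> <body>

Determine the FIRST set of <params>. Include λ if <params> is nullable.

{ +, id, λ }

<params> ::= id <param> <params> contributes {id}.
<params> ::= id <body> ( <body> contributes {id}.
From <params> ::= <decl> <param>: <decl>, <param> nullable, take FIRST(<decl>) ∪ FIRST(<param>) = { + }; also λ since the whole RHS is nullable.
<params> ::= id ; ] contributes {id}.
Union: FIRST(<params>) = { +, id, λ }.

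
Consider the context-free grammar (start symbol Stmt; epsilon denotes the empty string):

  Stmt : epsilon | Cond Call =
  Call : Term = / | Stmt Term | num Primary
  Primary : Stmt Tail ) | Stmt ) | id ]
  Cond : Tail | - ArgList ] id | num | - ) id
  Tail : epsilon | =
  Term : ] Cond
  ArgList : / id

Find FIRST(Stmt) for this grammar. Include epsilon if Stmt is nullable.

{ -, =, ], num, epsilon }

Stmt : epsilon contributes epsilon.
From Stmt : Cond Call =: Cond nullable, take FIRST(Cond) ∪ FIRST(Call) = { -, =, ], num }.
Union: FIRST(Stmt) = { -, =, ], num, epsilon }.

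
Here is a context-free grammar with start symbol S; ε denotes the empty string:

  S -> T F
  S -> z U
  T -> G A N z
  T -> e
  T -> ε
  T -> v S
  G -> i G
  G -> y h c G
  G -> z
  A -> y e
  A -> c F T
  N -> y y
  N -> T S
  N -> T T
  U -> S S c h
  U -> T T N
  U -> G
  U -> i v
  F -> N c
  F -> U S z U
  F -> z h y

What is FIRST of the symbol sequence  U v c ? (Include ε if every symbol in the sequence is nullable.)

{ c, e, i, v, y, z }

Add FIRST(U)\{ε} = { c, e, i, v, y, z }; U is nullable, continue.
v is a terminal; add {v} and stop.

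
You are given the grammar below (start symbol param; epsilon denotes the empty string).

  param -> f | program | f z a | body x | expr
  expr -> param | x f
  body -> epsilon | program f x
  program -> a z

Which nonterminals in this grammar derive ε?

Directly nullable (have an epsilon-production): body.
No other nonterminal has a production whose RHS symbols are all nullable.

{ body }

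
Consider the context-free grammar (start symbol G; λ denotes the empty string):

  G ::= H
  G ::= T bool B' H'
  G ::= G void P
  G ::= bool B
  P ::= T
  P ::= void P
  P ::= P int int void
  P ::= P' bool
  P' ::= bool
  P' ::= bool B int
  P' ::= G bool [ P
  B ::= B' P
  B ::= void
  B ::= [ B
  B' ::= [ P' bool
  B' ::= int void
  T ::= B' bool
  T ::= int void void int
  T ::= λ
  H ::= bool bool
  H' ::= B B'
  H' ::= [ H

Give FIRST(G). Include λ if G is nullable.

From G ::= H: add FIRST(H) = { bool }.
From G ::= T bool B' H': T nullable, take FIRST(T) ∪ {bool} = { [, bool, int }.
From G ::= G void P: add FIRST(G) = { [, bool, int }.
G ::= bool B contributes {bool}.
Union: FIRST(G) = { [, bool, int }.

{ [, bool, int }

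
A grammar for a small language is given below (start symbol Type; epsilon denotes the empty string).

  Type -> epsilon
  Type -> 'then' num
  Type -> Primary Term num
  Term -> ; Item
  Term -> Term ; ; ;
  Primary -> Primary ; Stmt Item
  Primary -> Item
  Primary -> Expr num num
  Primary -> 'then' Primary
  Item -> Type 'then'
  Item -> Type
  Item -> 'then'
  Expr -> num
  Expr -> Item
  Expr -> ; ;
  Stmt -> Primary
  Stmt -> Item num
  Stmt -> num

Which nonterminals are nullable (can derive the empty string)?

Directly nullable (have an epsilon-production): Type.
Expr -> Item with every symbol nullable, so Expr is nullable.
Primary -> Item with every symbol nullable, so Primary is nullable.
Item -> Type with every symbol nullable, so Item is nullable.
Stmt -> Primary with every symbol nullable, so Stmt is nullable.
No other nonterminal has a production whose RHS symbols are all nullable.

{ Expr, Item, Primary, Stmt, Type }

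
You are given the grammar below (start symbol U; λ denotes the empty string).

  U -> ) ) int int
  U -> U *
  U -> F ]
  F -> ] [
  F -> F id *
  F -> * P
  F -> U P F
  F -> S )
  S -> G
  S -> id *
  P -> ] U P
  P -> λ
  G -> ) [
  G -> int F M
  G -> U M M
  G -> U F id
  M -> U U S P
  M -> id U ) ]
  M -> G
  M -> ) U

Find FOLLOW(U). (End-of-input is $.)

{ $, ), *, ], id, int }

U is the start symbol, so $ ∈ FOLLOW(U).
In U -> U *: add FIRST(*) = { * }.
In F -> U P F: add FIRST(P F) = { ), *, ], id, int }.
In P -> ] U P: add FIRST(P)\{λ} = { ] }.
  Since P is nullable, also add FOLLOW(P) = { ), *, ], id, int }.
In G -> U M M: add FIRST(M M) = { ), *, ], id, int }.
In G -> U F id: add FIRST(F id) = { ), *, ], id, int }.
In M -> U U S P: add FIRST(U S P) = { ), *, ], id, int }.
In M -> U U S P: add FIRST(S P) = { ), *, ], id, int }.
In M -> id U ) ]: add FIRST() ]) = { ) }.
In M -> ) U: U is at the end, add FOLLOW(M) = { ), *, ], id, int }.
Union: FOLLOW(U) = { $, ), *, ], id, int }.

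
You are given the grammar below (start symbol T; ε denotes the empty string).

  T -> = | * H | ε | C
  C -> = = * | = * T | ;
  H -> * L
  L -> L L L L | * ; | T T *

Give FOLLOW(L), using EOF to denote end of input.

In H -> * L: L is at the end, add FOLLOW(H) = { EOF, *, ;, = }.
In L -> L L L L: add FIRST(L L L) = { *, ;, = }.
In L -> L L L L: add FIRST(L L) = { *, ;, = }.
In L -> L L L L: add FIRST(L) = { *, ;, = }.
In L -> L L L L: L is at the end, add FOLLOW(L) = { EOF, *, ;, = }.
Union: FOLLOW(L) = { EOF, *, ;, = }.

{ EOF, *, ;, = }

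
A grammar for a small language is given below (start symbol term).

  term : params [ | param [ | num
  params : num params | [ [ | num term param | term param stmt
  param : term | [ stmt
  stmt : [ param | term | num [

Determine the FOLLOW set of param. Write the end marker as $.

{ [, num }

In term : param [: add FIRST([) = { [ }.
In params : num term param: param is at the end, add FOLLOW(params) = { [ }.
In params : term param stmt: add FIRST(stmt) = { [, num }.
In stmt : [ param: param is at the end, add FOLLOW(stmt) = { [, num }.
Union: FOLLOW(param) = { [, num }.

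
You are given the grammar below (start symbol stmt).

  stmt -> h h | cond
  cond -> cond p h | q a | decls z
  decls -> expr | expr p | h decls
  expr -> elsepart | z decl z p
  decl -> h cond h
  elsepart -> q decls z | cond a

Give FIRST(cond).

From cond -> cond p h: add FIRST(cond) = { h, q, z }.
cond -> q a contributes {q}.
From cond -> decls z: add FIRST(decls) = { h, q, z }.
Union: FIRST(cond) = { h, q, z }.

{ h, q, z }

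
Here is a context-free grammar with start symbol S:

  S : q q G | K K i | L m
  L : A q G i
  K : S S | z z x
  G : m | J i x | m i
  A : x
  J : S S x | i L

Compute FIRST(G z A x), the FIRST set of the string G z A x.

Add FIRST(G) = { i, m, q, x, z }; G is not nullable, stop.

{ i, m, q, x, z }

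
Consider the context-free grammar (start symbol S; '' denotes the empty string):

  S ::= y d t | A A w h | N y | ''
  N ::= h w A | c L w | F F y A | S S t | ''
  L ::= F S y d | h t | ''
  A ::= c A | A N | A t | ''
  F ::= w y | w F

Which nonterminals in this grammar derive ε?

{ A, L, N, S }

Directly nullable (have an ''-production): S, N, L, A.
No other nonterminal has a production whose RHS symbols are all nullable.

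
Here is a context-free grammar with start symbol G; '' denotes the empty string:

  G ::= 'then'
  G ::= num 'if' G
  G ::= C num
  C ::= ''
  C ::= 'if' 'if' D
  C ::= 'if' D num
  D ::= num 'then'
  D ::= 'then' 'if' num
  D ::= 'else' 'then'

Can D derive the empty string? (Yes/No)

No

Nullable nonterminals: C.
No production of D has an RHS whose symbols are all nullable, so D is not nullable.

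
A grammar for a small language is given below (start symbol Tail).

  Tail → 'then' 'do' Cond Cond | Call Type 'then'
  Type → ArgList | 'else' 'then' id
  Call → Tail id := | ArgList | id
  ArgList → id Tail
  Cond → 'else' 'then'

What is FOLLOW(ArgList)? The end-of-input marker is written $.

In Type → ArgList: ArgList is at the end, add FOLLOW(Type) = { 'then' }.
In Call → ArgList: ArgList is at the end, add FOLLOW(Call) = { 'else', id }.
Union: FOLLOW(ArgList) = { 'else', 'then', id }.

{ 'else', 'then', id }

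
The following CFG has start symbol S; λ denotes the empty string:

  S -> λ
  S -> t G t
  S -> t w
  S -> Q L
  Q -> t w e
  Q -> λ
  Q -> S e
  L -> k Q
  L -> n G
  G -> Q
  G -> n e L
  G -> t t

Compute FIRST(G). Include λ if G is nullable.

{ e, k, n, t, λ }

From G -> Q: add FIRST(Q) = { e, k, n, t, λ } (including λ since Q is nullable).
G -> n e L contributes {n}.
G -> t t contributes {t}.
Union: FIRST(G) = { e, k, n, t, λ }.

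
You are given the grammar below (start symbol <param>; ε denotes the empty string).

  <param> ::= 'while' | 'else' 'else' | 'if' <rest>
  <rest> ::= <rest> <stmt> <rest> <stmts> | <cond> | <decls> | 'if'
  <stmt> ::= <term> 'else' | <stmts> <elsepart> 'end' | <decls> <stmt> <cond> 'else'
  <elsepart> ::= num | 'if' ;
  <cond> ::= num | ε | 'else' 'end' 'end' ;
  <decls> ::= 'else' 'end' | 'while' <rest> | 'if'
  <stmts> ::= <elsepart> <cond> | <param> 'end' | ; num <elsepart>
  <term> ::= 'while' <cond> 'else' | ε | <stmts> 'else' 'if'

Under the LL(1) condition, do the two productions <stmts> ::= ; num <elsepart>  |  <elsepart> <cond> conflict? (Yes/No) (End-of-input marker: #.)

FIRST(; num <elsepart>) = { ; } and FIRST(<elsepart> <cond>) = { 'if', num }.
The FIRST sets are disjoint and neither alternative is nullable — no conflict.

No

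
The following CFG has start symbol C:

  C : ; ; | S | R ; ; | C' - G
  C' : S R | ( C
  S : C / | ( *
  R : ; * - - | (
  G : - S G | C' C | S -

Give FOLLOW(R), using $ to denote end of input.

In C : R ; ;: add FIRST(; ;) = { ; }.
In C' : S R: R is at the end, add FOLLOW(C') = { (, -, ; }.
Union: FOLLOW(R) = { (, -, ; }.

{ (, -, ; }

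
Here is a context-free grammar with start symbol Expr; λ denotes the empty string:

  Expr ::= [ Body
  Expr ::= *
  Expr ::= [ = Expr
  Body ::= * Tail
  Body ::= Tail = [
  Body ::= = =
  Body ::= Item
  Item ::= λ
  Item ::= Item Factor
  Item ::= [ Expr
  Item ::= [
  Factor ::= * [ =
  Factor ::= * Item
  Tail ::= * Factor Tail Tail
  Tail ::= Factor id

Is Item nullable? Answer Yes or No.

Item has an λ-production, so Item ⇒ λ.

Yes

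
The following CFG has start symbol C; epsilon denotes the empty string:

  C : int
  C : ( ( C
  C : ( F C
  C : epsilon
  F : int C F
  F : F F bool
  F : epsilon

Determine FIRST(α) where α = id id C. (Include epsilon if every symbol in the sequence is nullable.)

id is a terminal; add {id} and stop.

{ id }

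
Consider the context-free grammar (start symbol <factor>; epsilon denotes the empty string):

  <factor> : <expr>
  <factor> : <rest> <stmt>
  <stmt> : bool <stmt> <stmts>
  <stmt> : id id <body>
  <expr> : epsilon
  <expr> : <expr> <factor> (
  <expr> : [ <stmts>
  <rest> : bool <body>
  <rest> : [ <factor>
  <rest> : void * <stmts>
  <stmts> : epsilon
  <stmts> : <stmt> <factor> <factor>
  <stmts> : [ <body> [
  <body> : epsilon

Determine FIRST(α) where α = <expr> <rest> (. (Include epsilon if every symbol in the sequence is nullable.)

Add FIRST(<expr>)\{epsilon} = { (, [, bool, void }; <expr> is nullable, continue.
Add FIRST(<rest>) = { [, bool, void }; <rest> is not nullable, stop.

{ (, [, bool, void }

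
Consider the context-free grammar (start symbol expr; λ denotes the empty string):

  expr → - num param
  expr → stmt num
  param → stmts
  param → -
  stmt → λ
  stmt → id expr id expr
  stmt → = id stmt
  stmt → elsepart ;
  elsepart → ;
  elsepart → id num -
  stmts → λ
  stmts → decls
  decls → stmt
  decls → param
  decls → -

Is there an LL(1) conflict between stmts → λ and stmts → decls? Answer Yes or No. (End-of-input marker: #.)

Yes

FIRST(λ) = { λ } and FIRST(decls) = { -, ;, =, id, λ }.
Both alternatives are nullable, violating the LL(1) condition.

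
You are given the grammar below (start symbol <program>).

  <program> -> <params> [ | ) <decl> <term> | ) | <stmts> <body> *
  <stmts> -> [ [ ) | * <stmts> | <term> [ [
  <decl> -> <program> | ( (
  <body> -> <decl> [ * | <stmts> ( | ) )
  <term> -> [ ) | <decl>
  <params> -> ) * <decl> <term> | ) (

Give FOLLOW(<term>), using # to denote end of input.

In <program> -> ) <decl> <term>: <term> is at the end, add FOLLOW(<program>) = { #, (, ), *, [ }.
In <stmts> -> <term> [ [: add FIRST([ [) = { [ }.
In <params> -> ) * <decl> <term>: <term> is at the end, add FOLLOW(<params>) = { [ }.
Union: FOLLOW(<term>) = { #, (, ), *, [ }.

{ #, (, ), *, [ }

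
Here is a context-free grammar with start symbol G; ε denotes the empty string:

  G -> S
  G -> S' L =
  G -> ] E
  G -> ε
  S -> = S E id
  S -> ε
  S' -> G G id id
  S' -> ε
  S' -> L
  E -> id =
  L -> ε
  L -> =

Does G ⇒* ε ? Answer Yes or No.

Yes

G has an ε-production, so G ⇒ ε.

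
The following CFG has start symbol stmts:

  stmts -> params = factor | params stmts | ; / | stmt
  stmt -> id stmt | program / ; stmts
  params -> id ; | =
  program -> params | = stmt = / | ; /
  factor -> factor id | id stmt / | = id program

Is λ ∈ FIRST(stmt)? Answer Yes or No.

No nonterminal in this grammar is nullable.
No production of stmt has an RHS whose symbols are all nullable, so stmt is not nullable.

No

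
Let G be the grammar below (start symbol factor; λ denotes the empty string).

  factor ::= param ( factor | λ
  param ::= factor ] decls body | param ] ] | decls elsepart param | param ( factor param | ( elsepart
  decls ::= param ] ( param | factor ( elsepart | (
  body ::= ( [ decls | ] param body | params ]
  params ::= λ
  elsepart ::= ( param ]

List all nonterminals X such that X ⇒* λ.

Directly nullable (have an λ-production): factor, params.
No other nonterminal has a production whose RHS symbols are all nullable.

{ factor, params }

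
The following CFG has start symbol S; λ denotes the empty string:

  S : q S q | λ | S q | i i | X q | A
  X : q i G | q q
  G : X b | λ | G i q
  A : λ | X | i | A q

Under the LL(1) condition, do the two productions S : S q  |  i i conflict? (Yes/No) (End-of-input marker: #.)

FIRST(S q) = { i, q } and FIRST(i i) = { i }.
Both contain i, so the two alternatives are not disjoint — LL(1) conflict.

Yes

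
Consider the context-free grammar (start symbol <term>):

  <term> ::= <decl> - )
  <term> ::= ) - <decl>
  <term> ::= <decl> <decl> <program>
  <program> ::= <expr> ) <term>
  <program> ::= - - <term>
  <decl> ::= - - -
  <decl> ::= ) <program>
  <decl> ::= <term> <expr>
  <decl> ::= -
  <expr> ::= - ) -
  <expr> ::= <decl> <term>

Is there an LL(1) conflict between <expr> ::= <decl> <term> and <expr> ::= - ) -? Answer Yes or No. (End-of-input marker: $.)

FIRST(<decl> <term>) = { ), - } and FIRST(- ) -) = { - }.
Both contain -, so the two alternatives are not disjoint — LL(1) conflict.

Yes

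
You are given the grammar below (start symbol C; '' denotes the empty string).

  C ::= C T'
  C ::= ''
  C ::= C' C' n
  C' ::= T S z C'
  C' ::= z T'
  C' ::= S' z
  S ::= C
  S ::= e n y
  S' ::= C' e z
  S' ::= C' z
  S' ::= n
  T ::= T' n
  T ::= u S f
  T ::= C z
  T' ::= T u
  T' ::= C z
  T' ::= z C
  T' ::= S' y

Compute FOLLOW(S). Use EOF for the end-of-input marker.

{ f, z }

In C' ::= T S z C': add FIRST(z C') = { z }.
In T ::= u S f: add FIRST(f) = { f }.
Union: FOLLOW(S) = { f, z }.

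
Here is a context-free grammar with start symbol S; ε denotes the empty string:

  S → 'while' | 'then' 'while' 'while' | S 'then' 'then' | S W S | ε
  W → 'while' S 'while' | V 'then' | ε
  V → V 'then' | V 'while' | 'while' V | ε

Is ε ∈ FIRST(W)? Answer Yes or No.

Yes

W has an ε-production, so W ⇒ ε.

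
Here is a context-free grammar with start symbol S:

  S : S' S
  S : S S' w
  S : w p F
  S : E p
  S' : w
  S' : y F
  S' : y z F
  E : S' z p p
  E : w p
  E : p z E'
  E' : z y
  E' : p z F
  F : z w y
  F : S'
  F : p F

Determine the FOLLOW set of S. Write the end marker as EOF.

{ EOF, w, y }

S is the start symbol, so EOF ∈ FOLLOW(S).
In S : S' S: S is at the end, add FOLLOW(S) = { EOF, w, y }.
In S : S S' w: add FIRST(S' w) = { w, y }.
Union: FOLLOW(S) = { EOF, w, y }.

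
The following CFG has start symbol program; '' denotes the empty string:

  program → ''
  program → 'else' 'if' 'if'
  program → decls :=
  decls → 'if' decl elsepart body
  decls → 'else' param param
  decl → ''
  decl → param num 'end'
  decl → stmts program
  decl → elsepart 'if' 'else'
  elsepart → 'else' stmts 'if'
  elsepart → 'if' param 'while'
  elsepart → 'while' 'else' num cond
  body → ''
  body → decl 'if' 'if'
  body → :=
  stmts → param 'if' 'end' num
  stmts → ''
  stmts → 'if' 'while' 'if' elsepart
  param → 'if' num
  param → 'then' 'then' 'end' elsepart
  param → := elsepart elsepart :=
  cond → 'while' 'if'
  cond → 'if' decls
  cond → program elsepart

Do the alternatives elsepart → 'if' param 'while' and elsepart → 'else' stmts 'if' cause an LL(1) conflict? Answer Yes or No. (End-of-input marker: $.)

FIRST('if' param 'while') = { 'if' } and FIRST('else' stmts 'if') = { 'else' }.
The FIRST sets are disjoint and neither alternative is nullable — no conflict.

No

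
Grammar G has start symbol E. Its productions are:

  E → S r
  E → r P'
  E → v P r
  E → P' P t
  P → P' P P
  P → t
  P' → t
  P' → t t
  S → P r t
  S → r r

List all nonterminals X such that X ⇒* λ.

No nonterminal has an empty production or an RHS whose symbols are all nullable.

{ } (none)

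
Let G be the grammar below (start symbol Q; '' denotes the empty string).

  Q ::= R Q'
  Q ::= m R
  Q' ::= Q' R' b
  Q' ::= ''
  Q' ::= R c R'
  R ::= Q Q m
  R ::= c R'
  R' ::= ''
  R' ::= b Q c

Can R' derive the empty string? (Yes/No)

R' has an ''-production, so R' ⇒ ''.

Yes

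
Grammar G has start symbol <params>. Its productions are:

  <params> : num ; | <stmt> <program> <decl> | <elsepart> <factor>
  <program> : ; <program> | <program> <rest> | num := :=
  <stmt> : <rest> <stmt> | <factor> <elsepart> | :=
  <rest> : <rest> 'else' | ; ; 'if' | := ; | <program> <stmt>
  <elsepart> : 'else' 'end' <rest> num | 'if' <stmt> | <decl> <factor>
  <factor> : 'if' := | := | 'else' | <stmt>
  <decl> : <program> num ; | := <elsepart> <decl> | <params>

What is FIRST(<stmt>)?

From <stmt> : <rest> <stmt>: add FIRST(<rest>) = { :=, ;, num }.
From <stmt> : <factor> <elsepart>: add FIRST(<factor>) = { 'else', 'if', :=, ;, num }.
<stmt> : := contributes {:=}.
Union: FIRST(<stmt>) = { 'else', 'if', :=, ;, num }.

{ 'else', 'if', :=, ;, num }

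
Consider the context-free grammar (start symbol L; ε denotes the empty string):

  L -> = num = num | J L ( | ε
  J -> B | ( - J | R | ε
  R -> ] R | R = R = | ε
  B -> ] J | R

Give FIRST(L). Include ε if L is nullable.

{ (, =, ], ε }

L -> = num = num contributes {=}.
From L -> J L (: J, L nullable, take FIRST(J) ∪ FIRST(L) ∪ {(} = { (, =, ] }.
L -> ε contributes ε.
Union: FIRST(L) = { (, =, ], ε }.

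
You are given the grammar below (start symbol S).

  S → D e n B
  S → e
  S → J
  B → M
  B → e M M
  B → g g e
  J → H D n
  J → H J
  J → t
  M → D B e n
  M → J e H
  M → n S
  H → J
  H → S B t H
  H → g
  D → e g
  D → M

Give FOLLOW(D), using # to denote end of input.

{ e, g, n, t }

In S → D e n B: add FIRST(e n B) = { e }.
In J → H D n: add FIRST(n) = { n }.
In M → D B e n: add FIRST(B e n) = { e, g, n, t }.
Union: FOLLOW(D) = { e, g, n, t }.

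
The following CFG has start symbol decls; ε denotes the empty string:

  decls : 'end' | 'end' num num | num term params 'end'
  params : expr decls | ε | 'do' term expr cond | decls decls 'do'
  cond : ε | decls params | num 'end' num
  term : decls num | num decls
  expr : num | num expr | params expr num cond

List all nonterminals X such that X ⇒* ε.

{ cond, params }

Directly nullable (have an ε-production): params, cond.
No other nonterminal has a production whose RHS symbols are all nullable.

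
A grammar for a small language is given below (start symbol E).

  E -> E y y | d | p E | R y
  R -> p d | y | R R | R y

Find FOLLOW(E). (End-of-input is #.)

{ #, y }

E is the start symbol, so # ∈ FOLLOW(E).
In E -> E y y: add FIRST(y y) = { y }.
In E -> p E: E is at the end, add FOLLOW(E) = { #, y }.
Union: FOLLOW(E) = { #, y }.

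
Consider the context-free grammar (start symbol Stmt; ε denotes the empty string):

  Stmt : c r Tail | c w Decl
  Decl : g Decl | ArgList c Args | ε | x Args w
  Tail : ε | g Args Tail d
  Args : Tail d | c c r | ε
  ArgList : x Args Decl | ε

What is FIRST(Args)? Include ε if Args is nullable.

From Args : Tail d: Tail nullable, take FIRST(Tail) ∪ {d} = { d, g }.
Args : c c r contributes {c}.
Args : ε contributes ε.
Union: FIRST(Args) = { c, d, g, ε }.

{ c, d, g, ε }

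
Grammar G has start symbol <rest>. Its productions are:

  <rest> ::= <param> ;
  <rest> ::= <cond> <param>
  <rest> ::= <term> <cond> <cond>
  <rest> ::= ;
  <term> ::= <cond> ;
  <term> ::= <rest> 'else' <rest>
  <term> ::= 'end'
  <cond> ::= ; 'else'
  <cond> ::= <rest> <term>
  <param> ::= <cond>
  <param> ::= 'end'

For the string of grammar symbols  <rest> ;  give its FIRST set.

{ 'end', ; }

Add FIRST(<rest>) = { 'end', ; }; <rest> is not nullable, stop.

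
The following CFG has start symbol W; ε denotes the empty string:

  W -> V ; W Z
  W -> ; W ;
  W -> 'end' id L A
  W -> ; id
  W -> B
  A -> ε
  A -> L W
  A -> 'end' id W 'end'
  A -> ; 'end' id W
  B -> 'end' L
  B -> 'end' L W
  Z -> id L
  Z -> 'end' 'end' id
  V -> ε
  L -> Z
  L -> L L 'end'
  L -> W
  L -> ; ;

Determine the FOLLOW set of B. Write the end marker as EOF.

{ EOF, 'end', ;, id }

In W -> B: B is at the end, add FOLLOW(W) = { EOF, 'end', ;, id }.
Union: FOLLOW(B) = { EOF, 'end', ;, id }.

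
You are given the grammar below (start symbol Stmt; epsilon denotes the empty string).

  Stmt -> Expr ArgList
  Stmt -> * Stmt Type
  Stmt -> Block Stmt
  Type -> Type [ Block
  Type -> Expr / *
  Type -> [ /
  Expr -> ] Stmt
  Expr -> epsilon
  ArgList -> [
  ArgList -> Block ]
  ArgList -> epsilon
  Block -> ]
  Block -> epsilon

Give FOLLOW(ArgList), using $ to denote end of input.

In Stmt -> Expr ArgList: ArgList is at the end, add FOLLOW(Stmt) = { $, /, [, ] }.
Union: FOLLOW(ArgList) = { $, /, [, ] }.

{ $, /, [, ] }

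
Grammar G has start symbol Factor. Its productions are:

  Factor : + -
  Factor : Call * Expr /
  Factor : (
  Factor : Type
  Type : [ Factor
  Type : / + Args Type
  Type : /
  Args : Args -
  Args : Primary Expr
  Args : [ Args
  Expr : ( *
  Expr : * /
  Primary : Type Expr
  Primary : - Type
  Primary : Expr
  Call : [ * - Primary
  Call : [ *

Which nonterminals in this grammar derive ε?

No nonterminal has an empty production or an RHS whose symbols are all nullable.

{ } (none)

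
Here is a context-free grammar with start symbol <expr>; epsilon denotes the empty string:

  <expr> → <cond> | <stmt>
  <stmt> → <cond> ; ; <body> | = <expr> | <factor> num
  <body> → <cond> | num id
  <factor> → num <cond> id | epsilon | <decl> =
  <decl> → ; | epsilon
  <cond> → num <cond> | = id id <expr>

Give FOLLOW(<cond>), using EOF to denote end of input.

In <expr> → <cond>: <cond> is at the end, add FOLLOW(<expr>) = { EOF, ;, id }.
In <stmt> → <cond> ; ; <body>: add FIRST(; ; <body>) = { ; }.
In <body> → <cond>: <cond> is at the end, add FOLLOW(<body>) = { EOF, ;, id }.
In <factor> → num <cond> id: add FIRST(id) = { id }.
In <cond> → num <cond>: <cond> is at the end, add FOLLOW(<cond>) = { EOF, ;, id }.
Union: FOLLOW(<cond>) = { EOF, ;, id }.

{ EOF, ;, id }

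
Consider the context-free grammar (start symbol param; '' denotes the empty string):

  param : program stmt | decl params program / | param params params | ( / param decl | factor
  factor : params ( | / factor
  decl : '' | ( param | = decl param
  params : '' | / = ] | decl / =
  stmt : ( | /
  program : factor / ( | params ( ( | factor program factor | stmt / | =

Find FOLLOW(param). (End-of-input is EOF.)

param is the start symbol, so EOF ∈ FOLLOW(param).
In param : param params params: add FIRST(params params)\{''} = { (, /, = }.
  Since params params is nullable, also add FOLLOW(param) = { EOF, (, /, = }.
In param : ( / param decl: add FIRST(decl)\{''} = { (, = }.
  Since decl is nullable, also add FOLLOW(param) = { EOF, (, /, = }.
In decl : ( param: param is at the end, add FOLLOW(decl) = { EOF, (, /, = }.
In decl : = decl param: param is at the end, add FOLLOW(decl) = { EOF, (, /, = }.
Union: FOLLOW(param) = { EOF, (, /, = }.

{ EOF, (, /, = }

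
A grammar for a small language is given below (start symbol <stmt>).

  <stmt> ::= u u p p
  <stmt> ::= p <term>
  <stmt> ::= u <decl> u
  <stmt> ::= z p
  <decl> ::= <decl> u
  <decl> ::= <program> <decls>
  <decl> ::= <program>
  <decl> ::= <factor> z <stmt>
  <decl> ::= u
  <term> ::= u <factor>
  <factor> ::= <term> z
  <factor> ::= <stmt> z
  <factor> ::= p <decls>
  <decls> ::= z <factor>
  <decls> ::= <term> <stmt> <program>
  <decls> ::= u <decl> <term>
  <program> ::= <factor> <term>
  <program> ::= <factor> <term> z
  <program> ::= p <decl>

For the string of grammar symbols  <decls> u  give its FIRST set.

{ u, z }

Add FIRST(<decls>) = { u, z }; <decls> is not nullable, stop.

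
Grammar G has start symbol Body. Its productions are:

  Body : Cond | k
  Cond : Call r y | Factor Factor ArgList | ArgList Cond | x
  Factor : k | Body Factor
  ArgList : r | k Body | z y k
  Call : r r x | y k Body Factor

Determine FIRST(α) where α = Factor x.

Add FIRST(Factor) = { k, r, x, y, z }; Factor is not nullable, stop.

{ k, r, x, y, z }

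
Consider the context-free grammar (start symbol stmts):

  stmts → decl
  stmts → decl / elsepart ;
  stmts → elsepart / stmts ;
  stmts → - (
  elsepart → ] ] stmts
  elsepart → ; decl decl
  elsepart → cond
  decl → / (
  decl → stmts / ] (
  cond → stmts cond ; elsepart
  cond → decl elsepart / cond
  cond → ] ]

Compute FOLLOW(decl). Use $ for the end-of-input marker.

{ $, -, /, ;, ] }

In stmts → decl: decl is at the end, add FOLLOW(stmts) = { $, -, /, ;, ] }.
In stmts → decl / elsepart ;: add FIRST(/ elsepart ;) = { / }.
In elsepart → ; decl decl: add FIRST(decl) = { -, /, ;, ] }.
In elsepart → ; decl decl: decl is at the end, add FOLLOW(elsepart) = { /, ; }.
In cond → decl elsepart / cond: add FIRST(elsepart / cond) = { -, /, ;, ] }.
Union: FOLLOW(decl) = { $, -, /, ;, ] }.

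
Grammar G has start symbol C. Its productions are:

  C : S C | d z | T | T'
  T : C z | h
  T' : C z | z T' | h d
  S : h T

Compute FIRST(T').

{ d, h, z }

From T' : C z: add FIRST(C) = { d, h, z }.
T' : z T' contributes {z}.
T' : h d contributes {h}.
Union: FIRST(T') = { d, h, z }.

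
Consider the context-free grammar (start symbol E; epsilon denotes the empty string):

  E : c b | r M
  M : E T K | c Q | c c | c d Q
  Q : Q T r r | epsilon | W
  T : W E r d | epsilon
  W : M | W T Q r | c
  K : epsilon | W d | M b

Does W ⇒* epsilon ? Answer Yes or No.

No

Nullable nonterminals: K, Q, T.
No production of W has an RHS whose symbols are all nullable, so W is not nullable.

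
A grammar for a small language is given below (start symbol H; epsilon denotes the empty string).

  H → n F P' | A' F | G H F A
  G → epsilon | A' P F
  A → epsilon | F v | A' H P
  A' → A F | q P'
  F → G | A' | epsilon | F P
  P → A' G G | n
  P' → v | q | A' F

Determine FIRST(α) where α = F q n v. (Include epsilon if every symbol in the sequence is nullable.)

{ n, q, v }

Add FIRST(F)\{epsilon} = { n, q, v }; F is nullable, continue.
q is a terminal; add {q} and stop.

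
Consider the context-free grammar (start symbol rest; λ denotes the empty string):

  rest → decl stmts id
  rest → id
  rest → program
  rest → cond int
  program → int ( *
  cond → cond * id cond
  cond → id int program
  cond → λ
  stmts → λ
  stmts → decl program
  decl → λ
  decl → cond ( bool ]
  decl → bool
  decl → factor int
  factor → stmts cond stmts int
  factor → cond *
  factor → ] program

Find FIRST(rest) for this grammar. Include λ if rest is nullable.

{ (, *, ], bool, id, int }

From rest → decl stmts id: decl, stmts nullable, take FIRST(decl) ∪ FIRST(stmts) ∪ {id} = { (, *, ], bool, id, int }.
rest → id contributes {id}.
From rest → program: add FIRST(program) = { int }.
From rest → cond int: cond nullable, take FIRST(cond) ∪ {int} = { *, id, int }.
Union: FIRST(rest) = { (, *, ], bool, id, int }.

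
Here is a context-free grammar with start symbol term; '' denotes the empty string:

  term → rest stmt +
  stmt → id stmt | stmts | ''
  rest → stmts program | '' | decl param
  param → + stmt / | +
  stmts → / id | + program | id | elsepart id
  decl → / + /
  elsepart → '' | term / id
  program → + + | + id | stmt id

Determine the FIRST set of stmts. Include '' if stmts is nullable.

stmts → / id contributes {/}.
stmts → + program contributes {+}.
stmts → id contributes {id}.
From stmts → elsepart id: elsepart nullable, take FIRST(elsepart) ∪ {id} = { +, /, id }.
Union: FIRST(stmts) = { +, /, id }.

{ +, /, id }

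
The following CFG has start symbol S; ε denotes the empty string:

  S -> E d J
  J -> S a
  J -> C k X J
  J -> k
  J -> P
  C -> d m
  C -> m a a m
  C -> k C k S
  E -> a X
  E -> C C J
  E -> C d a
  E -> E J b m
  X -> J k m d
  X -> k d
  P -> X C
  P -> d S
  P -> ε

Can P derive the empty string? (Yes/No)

Yes

P has an ε-production, so P ⇒ ε.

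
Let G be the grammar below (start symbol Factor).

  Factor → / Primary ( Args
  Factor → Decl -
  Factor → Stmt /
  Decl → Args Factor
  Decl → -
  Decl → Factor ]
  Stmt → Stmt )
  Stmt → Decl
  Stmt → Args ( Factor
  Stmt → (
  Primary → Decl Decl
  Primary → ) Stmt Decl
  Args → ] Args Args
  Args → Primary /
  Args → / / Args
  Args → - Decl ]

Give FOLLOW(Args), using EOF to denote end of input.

In Factor → / Primary ( Args: Args is at the end, add FOLLOW(Factor) = { EOF, (, ), -, /, ] }.
In Decl → Args Factor: add FIRST(Factor) = { (, ), -, /, ] }.
In Stmt → Args ( Factor: add FIRST(( Factor) = { ( }.
In Args → ] Args Args: add FIRST(Args) = { (, ), -, /, ] }.
In Args → ] Args Args: Args is at the end, add FOLLOW(Args) = { EOF, (, ), -, /, ] }.
In Args → / / Args: Args is at the end, add FOLLOW(Args) = { EOF, (, ), -, /, ] }.
Union: FOLLOW(Args) = { EOF, (, ), -, /, ] }.

{ EOF, (, ), -, /, ] }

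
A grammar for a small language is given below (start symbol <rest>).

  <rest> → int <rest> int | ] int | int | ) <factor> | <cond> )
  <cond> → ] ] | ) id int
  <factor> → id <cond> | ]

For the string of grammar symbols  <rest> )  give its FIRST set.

Add FIRST(<rest>) = { ), ], int }; <rest> is not nullable, stop.

{ ), ], int }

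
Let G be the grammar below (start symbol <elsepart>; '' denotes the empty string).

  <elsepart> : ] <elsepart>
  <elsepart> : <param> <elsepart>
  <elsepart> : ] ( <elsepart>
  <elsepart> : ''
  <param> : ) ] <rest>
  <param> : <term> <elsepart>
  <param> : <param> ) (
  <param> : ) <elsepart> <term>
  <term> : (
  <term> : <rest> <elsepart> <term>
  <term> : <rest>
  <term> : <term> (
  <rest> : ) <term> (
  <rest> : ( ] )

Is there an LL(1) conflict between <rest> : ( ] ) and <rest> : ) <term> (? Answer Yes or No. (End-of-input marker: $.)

FIRST(( ] )) = { ( } and FIRST() <term> () = { ) }.
The FIRST sets are disjoint and neither alternative is nullable — no conflict.

No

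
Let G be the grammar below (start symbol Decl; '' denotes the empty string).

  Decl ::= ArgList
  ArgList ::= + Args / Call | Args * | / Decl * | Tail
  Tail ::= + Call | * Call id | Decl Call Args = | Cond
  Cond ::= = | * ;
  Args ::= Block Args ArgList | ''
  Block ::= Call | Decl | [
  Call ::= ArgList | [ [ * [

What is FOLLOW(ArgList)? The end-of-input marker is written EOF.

{ EOF, *, +, /, =, [, id }

In Decl ::= ArgList: ArgList is at the end, add FOLLOW(Decl) = { EOF, *, +, /, =, [ }.
In Args ::= Block Args ArgList: ArgList is at the end, add FOLLOW(Args) = { *, +, /, =, [ }.
In Call ::= ArgList: ArgList is at the end, add FOLLOW(Call) = { EOF, *, +, /, =, [, id }.
Union: FOLLOW(ArgList) = { EOF, *, +, /, =, [, id }.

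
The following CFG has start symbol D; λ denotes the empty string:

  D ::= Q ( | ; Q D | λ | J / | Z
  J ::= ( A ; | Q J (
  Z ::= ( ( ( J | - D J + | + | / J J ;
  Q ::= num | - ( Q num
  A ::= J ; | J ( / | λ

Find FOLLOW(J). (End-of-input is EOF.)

In D ::= J /: add FIRST(/) = { / }.
In J ::= Q J (: add FIRST(() = { ( }.
In Z ::= ( ( ( J: J is at the end, add FOLLOW(Z) = { EOF, (, -, num }.
In Z ::= - D J +: add FIRST(+) = { + }.
In Z ::= / J J ;: add FIRST(J ;) = { (, -, num }.
In Z ::= / J J ;: add FIRST(;) = { ; }.
In A ::= J ;: add FIRST(;) = { ; }.
In A ::= J ( /: add FIRST(( /) = { ( }.
Union: FOLLOW(J) = { EOF, (, +, -, /, ;, num }.

{ EOF, (, +, -, /, ;, num }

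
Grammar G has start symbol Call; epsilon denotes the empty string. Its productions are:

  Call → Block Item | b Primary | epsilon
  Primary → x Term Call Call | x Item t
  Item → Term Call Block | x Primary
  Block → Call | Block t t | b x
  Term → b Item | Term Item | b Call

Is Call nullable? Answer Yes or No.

Yes

Call has an epsilon-production, so Call ⇒ epsilon.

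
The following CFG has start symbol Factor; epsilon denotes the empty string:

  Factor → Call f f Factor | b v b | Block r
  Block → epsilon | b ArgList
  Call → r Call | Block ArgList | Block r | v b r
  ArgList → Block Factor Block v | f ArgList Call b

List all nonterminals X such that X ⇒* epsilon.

Directly nullable (have an epsilon-production): Block.
No other nonterminal has a production whose RHS symbols are all nullable.

{ Block }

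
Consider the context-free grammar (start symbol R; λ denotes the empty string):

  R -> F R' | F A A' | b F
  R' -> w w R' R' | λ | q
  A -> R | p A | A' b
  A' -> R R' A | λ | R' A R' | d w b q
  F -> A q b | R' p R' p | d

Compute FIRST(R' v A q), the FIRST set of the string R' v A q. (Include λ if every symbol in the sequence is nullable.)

Add FIRST(R')\{λ} = { q, w }; R' is nullable, continue.
v is a terminal; add {v} and stop.

{ q, v, w }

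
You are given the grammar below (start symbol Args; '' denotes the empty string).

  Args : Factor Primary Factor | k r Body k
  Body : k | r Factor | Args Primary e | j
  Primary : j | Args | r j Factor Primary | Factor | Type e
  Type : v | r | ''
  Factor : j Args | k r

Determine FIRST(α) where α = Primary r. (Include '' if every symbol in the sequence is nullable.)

Add FIRST(Primary) = { e, j, k, r, v }; Primary is not nullable, stop.

{ e, j, k, r, v }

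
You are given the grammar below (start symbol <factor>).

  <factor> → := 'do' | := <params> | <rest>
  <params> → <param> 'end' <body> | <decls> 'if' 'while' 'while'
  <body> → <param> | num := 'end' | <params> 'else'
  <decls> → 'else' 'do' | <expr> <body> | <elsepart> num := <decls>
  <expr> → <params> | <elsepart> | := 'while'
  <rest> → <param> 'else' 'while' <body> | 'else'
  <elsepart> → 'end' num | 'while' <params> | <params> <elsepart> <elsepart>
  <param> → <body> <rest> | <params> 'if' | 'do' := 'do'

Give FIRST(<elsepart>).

<elsepart> → 'end' num contributes {'end'}.
<elsepart> → 'while' <params> contributes {'while'}.
From <elsepart> → <params> <elsepart> <elsepart>: add FIRST(<params>) = { 'do', 'else', 'end', 'while', :=, num }.
Union: FIRST(<elsepart>) = { 'do', 'else', 'end', 'while', :=, num }.

{ 'do', 'else', 'end', 'while', :=, num }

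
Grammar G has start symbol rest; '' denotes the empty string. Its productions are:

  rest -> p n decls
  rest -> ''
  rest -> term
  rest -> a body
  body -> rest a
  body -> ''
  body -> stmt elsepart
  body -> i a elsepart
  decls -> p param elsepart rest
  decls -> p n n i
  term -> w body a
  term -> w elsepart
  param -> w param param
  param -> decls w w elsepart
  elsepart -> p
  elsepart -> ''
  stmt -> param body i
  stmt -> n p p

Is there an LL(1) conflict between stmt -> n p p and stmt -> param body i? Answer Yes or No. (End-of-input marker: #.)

FIRST(n p p) = { n } and FIRST(param body i) = { p, w }.
The FIRST sets are disjoint and neither alternative is nullable — no conflict.

No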